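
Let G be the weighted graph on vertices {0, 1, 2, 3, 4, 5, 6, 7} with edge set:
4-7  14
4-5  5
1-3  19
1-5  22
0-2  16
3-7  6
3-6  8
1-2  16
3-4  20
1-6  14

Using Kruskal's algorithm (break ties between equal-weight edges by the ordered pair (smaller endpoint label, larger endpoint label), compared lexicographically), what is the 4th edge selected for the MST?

1-6

Kruskal's algorithm — process edges by increasing weight (ties by edge label):
4-5 (5): add — endpoints in different components.
3-7 (6): add — endpoints in different components.
3-6 (8): add — endpoints in different components.
1-6 (14): add — endpoints in different components.
4-7 (14): add — endpoints in different components.
0-2 (16): add — endpoints in different components.
1-2 (16): add — endpoints in different components.
The 4th edge added is 1-6.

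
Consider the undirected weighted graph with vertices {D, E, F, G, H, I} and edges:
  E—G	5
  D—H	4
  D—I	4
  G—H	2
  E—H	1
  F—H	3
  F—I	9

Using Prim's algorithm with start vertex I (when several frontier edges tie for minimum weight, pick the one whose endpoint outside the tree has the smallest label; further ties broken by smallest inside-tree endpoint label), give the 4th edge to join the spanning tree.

G-H

Grow the tree from I using Prim:
Step 1: frontier [D—I 4, F—I 9] → take D—I (4); add D.
Step 2: frontier [D—H 4, F—I 9] → take D—H (4); add H.
Step 3: frontier [E—H 1, G—H 2, F—H 3, F—I 9] → take E—H (1); add E.
Step 4: frontier [E—G 5, G—H 2, F—H 3, F—I 9] → take G—H (2); add G.
Step 5: frontier [F—H 3, F—I 9] → take F—H (3); add F.
The 4th edge added is G—H.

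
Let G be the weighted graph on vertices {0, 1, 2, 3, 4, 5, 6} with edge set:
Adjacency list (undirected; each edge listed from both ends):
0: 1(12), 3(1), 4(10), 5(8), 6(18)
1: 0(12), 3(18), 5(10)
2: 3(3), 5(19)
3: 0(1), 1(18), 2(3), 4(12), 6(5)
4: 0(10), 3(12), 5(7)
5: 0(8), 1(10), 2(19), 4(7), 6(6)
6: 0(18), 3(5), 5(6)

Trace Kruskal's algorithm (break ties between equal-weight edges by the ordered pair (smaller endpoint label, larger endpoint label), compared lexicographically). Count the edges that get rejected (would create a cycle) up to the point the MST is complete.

Kruskal's algorithm — process edges by increasing weight (ties by edge label):
0–3 (1): add. Components now {0,3} {1} {2} {4} {5} {6}
2–3 (3): add. Components now {0,2,3} {1} {4} {5} {6}
3–6 (5): add. Components now {0,2,3,6} {1} {4} {5}
5–6 (6): add. Components now {0,2,3,5,6} {1} {4}
4–5 (7): add. Components now {0,2,3,4,5,6} {1}
0–5 (8): skip — 0 and 5 already connected.
0–4 (10): skip — 0 and 4 already connected.
1–5 (10): add. Components now {0,1,2,3,4,5,6}
Edges rejected before the tree was complete: 2.

2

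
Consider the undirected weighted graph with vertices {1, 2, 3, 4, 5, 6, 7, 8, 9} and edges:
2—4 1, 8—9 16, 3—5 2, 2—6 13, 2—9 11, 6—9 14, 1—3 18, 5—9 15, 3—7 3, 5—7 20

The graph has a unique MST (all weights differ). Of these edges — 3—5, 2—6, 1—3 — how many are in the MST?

3

Kruskal: consider edges lightest-first.
2—4 (1): add — endpoints in different components.
3—5 (2): add — endpoints in different components.
3—7 (3): add — endpoints in different components.
2—9 (11): add — endpoints in different components.
2—6 (13): add — endpoints in different components.
6—9 (14): skip — 6 and 9 already connected.
5—9 (15): add — endpoints in different components.
8—9 (16): add — endpoints in different components.
1—3 (18): add — endpoints in different components.
MST edge set: {2—4, 3—5, 3—7, 2—9, 2—6, 5—9, 8—9, 1—3}.
Of the listed edges, {3—5, 2—6, 1—3} are in the MST → 3.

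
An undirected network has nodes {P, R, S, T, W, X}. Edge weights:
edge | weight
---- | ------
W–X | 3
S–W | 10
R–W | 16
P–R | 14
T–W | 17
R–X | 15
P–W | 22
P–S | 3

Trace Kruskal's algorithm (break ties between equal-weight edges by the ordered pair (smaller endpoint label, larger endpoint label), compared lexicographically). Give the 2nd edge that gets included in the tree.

W-X

Kruskal: consider edges lightest-first.
P–S (3): add — endpoints in different components.
W–X (3): add — endpoints in different components.
S–W (10): add — endpoints in different components.
P–R (14): add — endpoints in different components.
R–X (15): skip — X and R already connected.
R–W (16): skip — R and W already connected.
T–W (17): add — endpoints in different components.
The 2nd edge added is W–X.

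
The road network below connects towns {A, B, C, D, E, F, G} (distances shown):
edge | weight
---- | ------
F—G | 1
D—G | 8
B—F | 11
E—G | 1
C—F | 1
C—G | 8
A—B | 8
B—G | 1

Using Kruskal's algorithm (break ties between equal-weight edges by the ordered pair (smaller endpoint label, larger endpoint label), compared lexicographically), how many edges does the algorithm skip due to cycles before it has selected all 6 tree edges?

1

Kruskal's algorithm — process edges by increasing weight (ties by edge label):
B—G (1): add — endpoints in different components.
C—F (1): add — endpoints in different components.
E—G (1): add — endpoints in different components.
F—G (1): add — endpoints in different components.
A—B (8): add — endpoints in different components.
C—G (8): skip — C and G already connected.
D—G (8): add — endpoints in different components.
Edges rejected before the tree was complete: 1.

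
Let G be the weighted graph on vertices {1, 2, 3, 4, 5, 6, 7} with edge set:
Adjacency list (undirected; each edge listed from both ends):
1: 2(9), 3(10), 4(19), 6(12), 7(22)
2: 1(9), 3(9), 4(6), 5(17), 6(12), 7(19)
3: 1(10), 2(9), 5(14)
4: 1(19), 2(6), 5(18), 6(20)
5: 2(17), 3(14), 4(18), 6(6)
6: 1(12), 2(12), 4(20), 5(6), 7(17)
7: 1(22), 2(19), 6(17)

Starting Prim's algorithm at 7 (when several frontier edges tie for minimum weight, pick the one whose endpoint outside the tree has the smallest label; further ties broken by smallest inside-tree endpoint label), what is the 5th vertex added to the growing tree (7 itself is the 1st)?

Prim, starting at 7.
Step 1: cheapest edge leaving the tree is 6 7 (17); add 6.
Step 2: cheapest edge leaving the tree is 5 6 (6); add 5.
Step 3: cheapest edge leaving the tree is 1 6 (12); add 1.
Step 4: cheapest edge leaving the tree is 1 2 (9); add 2.
Step 5: cheapest edge leaving the tree is 2 4 (6); add 4.
Step 6: cheapest edge leaving the tree is 2 3 (9); add 3.
Vertex order: 7, 6, 5, 1, 2, 4, 3. The 5th vertex is 2.

2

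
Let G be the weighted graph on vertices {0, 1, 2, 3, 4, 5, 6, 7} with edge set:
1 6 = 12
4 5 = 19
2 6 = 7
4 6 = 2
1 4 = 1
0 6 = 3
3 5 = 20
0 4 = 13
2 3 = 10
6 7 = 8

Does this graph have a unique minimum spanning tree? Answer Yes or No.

Yes

Sort edges by weight, then run Kruskal:
1 4 (1): add — endpoints in different components.
4 6 (2): add — endpoints in different components.
0 6 (3): add — endpoints in different components.
2 6 (7): add — endpoints in different components.
6 7 (8): add — endpoints in different components.
2 3 (10): add — endpoints in different components.
1 6 (12): skip — 1 and 6 already connected.
0 4 (13): skip — 0 and 4 already connected.
4 5 (19): add — endpoints in different components.
Every non-tree edge has weight strictly greater than the heaviest edge on the tree path between its endpoints, so the MST is unique.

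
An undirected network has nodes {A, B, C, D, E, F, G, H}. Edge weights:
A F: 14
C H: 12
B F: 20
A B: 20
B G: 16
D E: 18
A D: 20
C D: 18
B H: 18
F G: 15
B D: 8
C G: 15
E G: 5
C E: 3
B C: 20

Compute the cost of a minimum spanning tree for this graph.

Prim, starting at B.
Step 1: cheapest edge leaving the tree is B D (8); add D.
Step 2: cheapest edge leaving the tree is B G (16); add G.
Step 3: cheapest edge leaving the tree is E G (5); add E.
Step 4: cheapest edge leaving the tree is C E (3); add C.
Step 5: cheapest edge leaving the tree is C H (12); add H.
Step 6: cheapest edge leaving the tree is F G (15); add F.
Step 7: cheapest edge leaving the tree is A F (14); add A.
MST edges: B D, B G, E G, C E, C H, F G, A F; total weight 8+16+5+3+12+15+14 = 73.

73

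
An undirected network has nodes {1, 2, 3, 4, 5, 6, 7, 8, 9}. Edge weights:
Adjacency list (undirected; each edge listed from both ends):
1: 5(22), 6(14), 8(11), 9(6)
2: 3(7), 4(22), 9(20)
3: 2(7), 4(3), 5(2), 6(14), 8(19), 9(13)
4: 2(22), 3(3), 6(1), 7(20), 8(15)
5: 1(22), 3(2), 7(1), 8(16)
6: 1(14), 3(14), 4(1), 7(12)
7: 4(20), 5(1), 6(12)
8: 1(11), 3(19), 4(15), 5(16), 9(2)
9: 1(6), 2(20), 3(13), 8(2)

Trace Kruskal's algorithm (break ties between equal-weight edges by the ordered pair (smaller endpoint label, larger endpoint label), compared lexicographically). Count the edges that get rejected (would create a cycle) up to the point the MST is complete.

Kruskal: consider edges lightest-first.
4-6 (1): add — endpoints in different components.
5-7 (1): add — endpoints in different components.
3-5 (2): add — endpoints in different components.
8-9 (2): add — endpoints in different components.
3-4 (3): add — endpoints in different components.
1-9 (6): add — endpoints in different components.
2-3 (7): add — endpoints in different components.
1-8 (11): skip — 1 and 8 already connected.
6-7 (12): skip — 6 and 7 already connected.
3-9 (13): add — endpoints in different components.
Edges rejected before the tree was complete: 2.

2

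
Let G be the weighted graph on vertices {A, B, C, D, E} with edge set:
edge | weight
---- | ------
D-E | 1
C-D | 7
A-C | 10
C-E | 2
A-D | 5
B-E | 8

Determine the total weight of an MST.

16

Sort edges by weight, then run Kruskal:
D-E (1): add — endpoints in different components.
C-E (2): add — endpoints in different components.
A-D (5): add — endpoints in different components.
C-D (7): skip — C and D already connected.
B-E (8): add — endpoints in different components.
MST edges: D-E, C-E, A-D, B-E; total weight 1+2+5+8 = 16.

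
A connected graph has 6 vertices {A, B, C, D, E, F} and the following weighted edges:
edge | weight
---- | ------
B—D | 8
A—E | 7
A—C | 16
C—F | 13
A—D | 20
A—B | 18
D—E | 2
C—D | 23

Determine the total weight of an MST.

Prim's algorithm from B:
Step 1: cheapest edge leaving the tree is B—D (8); add D.
Step 2: cheapest edge leaving the tree is D—E (2); add E.
Step 3: cheapest edge leaving the tree is A—E (7); add A.
Step 4: cheapest edge leaving the tree is A—C (16); add C.
Step 5: cheapest edge leaving the tree is C—F (13); add F.
MST edges: B—D, D—E, A—E, A—C, C—F; total weight 8+2+7+16+13 = 46.

46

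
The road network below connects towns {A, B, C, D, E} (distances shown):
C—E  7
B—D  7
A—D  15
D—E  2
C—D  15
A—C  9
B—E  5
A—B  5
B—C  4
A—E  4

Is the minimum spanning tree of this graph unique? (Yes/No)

No

Kruskal: consider edges lightest-first.
D—E (2): add — endpoints in different components.
A—E (4): add — endpoints in different components.
B—C (4): add — endpoints in different components.
A—B (5): add — endpoints in different components.
Non-tree edge B—E has weight 5, equal to the heaviest edge on its tree cycle — swapping gives another MST of the same weight. Not unique.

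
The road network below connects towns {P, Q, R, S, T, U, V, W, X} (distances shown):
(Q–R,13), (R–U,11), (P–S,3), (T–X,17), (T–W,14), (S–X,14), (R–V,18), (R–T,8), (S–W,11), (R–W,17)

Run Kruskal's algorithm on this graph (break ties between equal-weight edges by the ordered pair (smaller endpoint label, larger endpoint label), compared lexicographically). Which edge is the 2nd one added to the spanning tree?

Kruskal: consider edges lightest-first.
P–S (3): add — endpoints in different components.
R–T (8): add — endpoints in different components.
R–U (11): add — endpoints in different components.
S–W (11): add — endpoints in different components.
Q–R (13): add — endpoints in different components.
S–X (14): add — endpoints in different components.
T–W (14): add — endpoints in different components.
R–W (17): skip — R and W already connected.
T–X (17): skip — T and X already connected.
R–V (18): add — endpoints in different components.
The 2nd edge added is R–T.

R-T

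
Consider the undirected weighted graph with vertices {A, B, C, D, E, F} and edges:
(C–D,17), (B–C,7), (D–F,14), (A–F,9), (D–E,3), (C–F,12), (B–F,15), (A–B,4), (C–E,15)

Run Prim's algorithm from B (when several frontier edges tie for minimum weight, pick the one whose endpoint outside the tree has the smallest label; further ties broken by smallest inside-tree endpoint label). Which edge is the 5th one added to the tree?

Prim, starting at B.
Step 1: cheapest edge leaving the tree is A–B (4); add A.
Step 2: cheapest edge leaving the tree is B–C (7); add C.
Step 3: cheapest edge leaving the tree is A–F (9); add F.
Step 4: cheapest edge leaving the tree is D–F (14); add D.
Step 5: cheapest edge leaving the tree is D–E (3); add E.
The 5th edge added is D–E.

D-E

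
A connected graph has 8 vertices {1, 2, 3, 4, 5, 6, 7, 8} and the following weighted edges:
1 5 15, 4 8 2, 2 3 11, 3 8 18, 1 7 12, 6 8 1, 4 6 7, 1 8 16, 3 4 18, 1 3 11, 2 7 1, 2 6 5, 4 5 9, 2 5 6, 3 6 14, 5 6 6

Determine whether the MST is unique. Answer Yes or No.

No

Sort edges by weight, then run Kruskal:
2 7 (1): add — endpoints in different components.
6 8 (1): add — endpoints in different components.
4 8 (2): add — endpoints in different components.
2 6 (5): add — endpoints in different components.
2 5 (6): add — endpoints in different components.
5 6 (6): skip — 5 and 6 already connected.
4 6 (7): skip — 4 and 6 already connected.
4 5 (9): skip — 4 and 5 already connected.
1 3 (11): add — endpoints in different components.
2 3 (11): add — endpoints in different components.
Non-tree edge 5 6 has weight 6, equal to the heaviest edge on its tree cycle — swapping gives another MST of the same weight. Not unique.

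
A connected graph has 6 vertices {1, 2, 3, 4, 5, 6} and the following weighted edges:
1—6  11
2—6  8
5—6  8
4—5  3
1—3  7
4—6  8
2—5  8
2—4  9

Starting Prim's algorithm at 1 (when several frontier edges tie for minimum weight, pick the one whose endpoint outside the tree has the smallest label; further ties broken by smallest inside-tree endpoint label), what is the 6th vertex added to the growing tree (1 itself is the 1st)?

Prim's algorithm from 1:
Step 1: frontier [1—3 7, 1—6 11] → take 1—3 (7); add 3.
Step 2: frontier [1—6 11] → take 1—6 (11); add 6.
Step 3: frontier [2—6 8, 4—6 8, 5—6 8] → take 2—6 (8); add 2.
Step 4: frontier [2—5 8, 2—4 9, 4—6 8, 5—6 8] → take 4—6 (8); add 4.
Step 5: frontier [2—5 8, 4—5 3, 5—6 8] → take 4—5 (3); add 5.
Vertex order: 1, 3, 6, 2, 4, 5. The 6th vertex is 5.

5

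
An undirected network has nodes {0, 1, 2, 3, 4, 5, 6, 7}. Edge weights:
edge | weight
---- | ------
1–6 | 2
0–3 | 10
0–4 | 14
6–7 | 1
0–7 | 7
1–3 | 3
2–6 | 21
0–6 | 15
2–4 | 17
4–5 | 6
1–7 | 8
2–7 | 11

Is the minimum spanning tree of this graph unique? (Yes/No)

Yes

Kruskal: consider edges lightest-first.
6–7 (1): add — endpoints in different components.
1–6 (2): add — endpoints in different components.
1–3 (3): add — endpoints in different components.
4–5 (6): add — endpoints in different components.
0–7 (7): add — endpoints in different components.
1–7 (8): skip — 1 and 7 already connected.
0–3 (10): skip — 0 and 3 already connected.
2–7 (11): add — endpoints in different components.
0–4 (14): add — endpoints in different components.
Every non-tree edge has weight strictly greater than the heaviest edge on the tree path between its endpoints, so the MST is unique.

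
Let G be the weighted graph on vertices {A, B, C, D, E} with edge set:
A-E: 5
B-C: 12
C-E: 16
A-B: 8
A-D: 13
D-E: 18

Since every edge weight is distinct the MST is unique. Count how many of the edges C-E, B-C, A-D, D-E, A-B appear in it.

3

Sort edges by weight, then run Kruskal:
A-E (5): add — endpoints in different components.
A-B (8): add — endpoints in different components.
B-C (12): add — endpoints in different components.
A-D (13): add — endpoints in different components.
MST edge set: {A-E, A-B, B-C, A-D}.
Of the listed edges, {B-C, A-D, A-B} are in the MST → 3.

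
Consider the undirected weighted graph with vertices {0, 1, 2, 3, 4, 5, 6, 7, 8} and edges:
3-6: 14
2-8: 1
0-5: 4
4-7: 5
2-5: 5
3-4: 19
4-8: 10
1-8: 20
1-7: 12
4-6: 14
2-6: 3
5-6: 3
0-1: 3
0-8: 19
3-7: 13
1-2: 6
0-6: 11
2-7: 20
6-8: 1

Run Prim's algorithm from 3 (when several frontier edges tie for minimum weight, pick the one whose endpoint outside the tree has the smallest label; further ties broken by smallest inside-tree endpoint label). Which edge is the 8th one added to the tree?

0-1

Prim's algorithm from 3:
Step 1: cheapest edge leaving the tree is 3-7 (13); add 7.
Step 2: cheapest edge leaving the tree is 4-7 (5); add 4.
Step 3: cheapest edge leaving the tree is 4-8 (10); add 8.
Step 4: cheapest edge leaving the tree is 2-8 (1); add 2.
Step 5: cheapest edge leaving the tree is 6-8 (1); add 6.
Step 6: cheapest edge leaving the tree is 5-6 (3); add 5.
Step 7: cheapest edge leaving the tree is 0-5 (4); add 0.
Step 8: cheapest edge leaving the tree is 0-1 (3); add 1.
The 8th edge added is 0-1.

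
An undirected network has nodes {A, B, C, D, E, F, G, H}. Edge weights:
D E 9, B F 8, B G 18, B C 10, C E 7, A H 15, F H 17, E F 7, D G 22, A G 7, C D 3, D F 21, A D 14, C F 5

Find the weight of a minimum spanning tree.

Kruskal's algorithm — process edges by increasing weight (ties by edge label):
C D (3): add — endpoints in different components.
C F (5): add — endpoints in different components.
A G (7): add — endpoints in different components.
C E (7): add — endpoints in different components.
E F (7): skip — E and F already connected.
B F (8): add — endpoints in different components.
D E (9): skip — D and E already connected.
B C (10): skip — B and C already connected.
A D (14): add — endpoints in different components.
A H (15): add — endpoints in different components.
MST edges: C D, C F, A G, C E, B F, A D, A H; total weight 3+5+7+7+8+14+15 = 59.

59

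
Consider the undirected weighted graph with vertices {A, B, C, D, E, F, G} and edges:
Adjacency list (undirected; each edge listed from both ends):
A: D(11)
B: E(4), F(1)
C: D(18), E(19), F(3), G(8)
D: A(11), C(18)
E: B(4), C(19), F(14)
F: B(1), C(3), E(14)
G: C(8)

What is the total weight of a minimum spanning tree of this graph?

45

Grow the tree from D using Prim:
Step 1: frontier [A—D 11, C—D 18] → take A—D (11); add A.
Step 2: frontier [C—D 18] → take C—D (18); add C.
Step 3: frontier [C—F 3, C—G 8, C—E 19] → take C—F (3); add F.
Step 4: frontier [C—G 8, C—E 19, B—F 1, E—F 14] → take B—F (1); add B.
Step 5: frontier [B—E 4, C—G 8, C—E 19, E—F 14] → take B—E (4); add E.
Step 6: frontier [C—G 8] → take C—G (8); add G.
MST edges: A—D, C—D, C—F, B—F, B—E, C—G; total weight 11+18+3+1+4+8 = 45.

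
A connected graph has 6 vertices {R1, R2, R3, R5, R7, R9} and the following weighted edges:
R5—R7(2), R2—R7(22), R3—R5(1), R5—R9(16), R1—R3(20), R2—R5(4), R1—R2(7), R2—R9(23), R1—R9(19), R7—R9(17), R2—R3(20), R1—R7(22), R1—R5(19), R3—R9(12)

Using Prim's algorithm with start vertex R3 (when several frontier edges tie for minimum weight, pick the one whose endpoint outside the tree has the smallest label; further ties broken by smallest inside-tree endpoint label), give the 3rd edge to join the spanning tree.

R2-R5

Prim's algorithm from R3:
Step 1: frontier [R3—R5 1, R3—R9 12, R1—R3 20, R2—R3 20] → take R3—R5 (1); add R5.
Step 2: frontier [R3—R9 12, R1—R3 20, R2—R3 20, R5—R7 2, R2—R5 4, R5—R9 16, R1—R5 19] → take R5—R7 (2); add R7.
Step 3: frontier [R3—R9 12, R1—R3 20, R2—R3 20, R2—R5 4, R5—R9 16, R1—R5 19, R7—R9 17, R1—R7 22, R2—R7 22] → take R2—R5 (4); add R2.
Step 4: frontier [R1—R2 7, R2—R9 23, R3—R9 12, R1—R3 20, R5—R9 16, R1—R5 19, R7—R9 17, R1—R7 22] → take R1—R2 (7); add R1.
Step 5: frontier [R1—R9 19, R2—R9 23, R3—R9 12, R5—R9 16, R7—R9 17] → take R3—R9 (12); add R9.
The 3rd edge added is R2—R5.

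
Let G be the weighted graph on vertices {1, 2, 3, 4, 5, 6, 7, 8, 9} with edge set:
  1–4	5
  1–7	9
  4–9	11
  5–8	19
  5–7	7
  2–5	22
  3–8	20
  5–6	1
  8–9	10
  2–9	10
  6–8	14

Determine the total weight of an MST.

73

Sort edges by weight, then run Kruskal:
5–6 (1): add — endpoints in different components.
1–4 (5): add — endpoints in different components.
5–7 (7): add — endpoints in different components.
1–7 (9): add — endpoints in different components.
2–9 (10): add — endpoints in different components.
8–9 (10): add — endpoints in different components.
4–9 (11): add — endpoints in different components.
6–8 (14): skip — 6 and 8 already connected.
5–8 (19): skip — 5 and 8 already connected.
3–8 (20): add — endpoints in different components.
MST edges: 5–6, 1–4, 5–7, 1–7, 2–9, 8–9, 4–9, 3–8; total weight 1+5+7+9+10+10+11+20 = 73.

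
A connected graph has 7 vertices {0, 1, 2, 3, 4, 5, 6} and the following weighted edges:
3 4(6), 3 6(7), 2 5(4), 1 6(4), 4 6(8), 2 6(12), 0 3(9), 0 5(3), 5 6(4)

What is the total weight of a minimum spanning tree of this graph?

Grow the tree from 6 using Prim:
Step 1: frontier [1 6 4, 5 6 4, 3 6 7, 4 6 8, 2 6 12] → take 1 6 (4); add 1.
Step 2: frontier [5 6 4, 3 6 7, 4 6 8, 2 6 12] → take 5 6 (4); add 5.
Step 3: frontier [0 5 3, 2 5 4, 3 6 7, 4 6 8, 2 6 12] → take 0 5 (3); add 0.
Step 4: frontier [0 3 9, 2 5 4, 3 6 7, 4 6 8, 2 6 12] → take 2 5 (4); add 2.
Step 5: frontier [0 3 9, 3 6 7, 4 6 8] → take 3 6 (7); add 3.
Step 6: frontier [3 4 6, 4 6 8] → take 3 4 (6); add 4.
MST edges: 1 6, 5 6, 0 5, 2 5, 3 6, 3 4; total weight 4+4+3+4+7+6 = 28.

28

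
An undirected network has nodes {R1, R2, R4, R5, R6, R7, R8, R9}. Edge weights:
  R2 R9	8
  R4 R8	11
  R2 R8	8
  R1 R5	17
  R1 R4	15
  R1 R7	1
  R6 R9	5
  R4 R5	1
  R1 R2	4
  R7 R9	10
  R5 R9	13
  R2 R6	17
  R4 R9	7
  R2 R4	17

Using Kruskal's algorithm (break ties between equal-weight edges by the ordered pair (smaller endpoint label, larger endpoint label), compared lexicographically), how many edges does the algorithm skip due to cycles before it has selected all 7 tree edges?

0

Sort edges by weight, then run Kruskal:
R1 R7 (1): add — endpoints in different components.
R4 R5 (1): add — endpoints in different components.
R1 R2 (4): add — endpoints in different components.
R6 R9 (5): add — endpoints in different components.
R4 R9 (7): add — endpoints in different components.
R2 R8 (8): add — endpoints in different components.
R2 R9 (8): add — endpoints in different components.
Edges rejected before the tree was complete: 0.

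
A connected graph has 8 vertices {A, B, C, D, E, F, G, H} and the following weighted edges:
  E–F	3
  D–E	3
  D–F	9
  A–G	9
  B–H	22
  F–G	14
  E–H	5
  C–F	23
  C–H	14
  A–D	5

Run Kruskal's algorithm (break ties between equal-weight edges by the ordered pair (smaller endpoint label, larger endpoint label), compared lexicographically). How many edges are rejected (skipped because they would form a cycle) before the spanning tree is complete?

2

Kruskal: consider edges lightest-first.
D–E (3): add — endpoints in different components.
E–F (3): add — endpoints in different components.
A–D (5): add — endpoints in different components.
E–H (5): add — endpoints in different components.
A–G (9): add — endpoints in different components.
D–F (9): skip — D and F already connected.
C–H (14): add — endpoints in different components.
F–G (14): skip — F and G already connected.
B–H (22): add — endpoints in different components.
Edges rejected before the tree was complete: 2.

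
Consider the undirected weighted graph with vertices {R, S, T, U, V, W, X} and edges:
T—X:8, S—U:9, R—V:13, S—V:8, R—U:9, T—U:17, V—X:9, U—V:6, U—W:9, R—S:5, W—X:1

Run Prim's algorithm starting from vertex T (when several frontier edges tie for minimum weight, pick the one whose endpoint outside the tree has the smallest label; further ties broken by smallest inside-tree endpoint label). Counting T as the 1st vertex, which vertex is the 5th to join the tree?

Prim's algorithm from T:
Step 1: cheapest edge leaving the tree is T—X (8); add X.
Step 2: cheapest edge leaving the tree is W—X (1); add W.
Step 3: cheapest edge leaving the tree is U—W (9); add U.
Step 4: cheapest edge leaving the tree is U—V (6); add V.
Step 5: cheapest edge leaving the tree is S—V (8); add S.
Step 6: cheapest edge leaving the tree is R—S (5); add R.
Vertex order: T, X, W, U, V, S, R. The 5th vertex is V.

V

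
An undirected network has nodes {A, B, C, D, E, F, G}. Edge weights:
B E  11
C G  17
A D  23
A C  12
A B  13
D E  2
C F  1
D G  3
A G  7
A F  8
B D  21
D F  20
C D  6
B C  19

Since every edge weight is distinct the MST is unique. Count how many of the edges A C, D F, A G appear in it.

1

Kruskal: consider edges lightest-first.
C F (1): add. Components now {A} {B} {C,F} {D} {E} {G}
D E (2): add. Components now {A} {B} {C,F} {D,E} {G}
D G (3): add. Components now {A} {B} {C,F} {D,E,G}
C D (6): add. Components now {A} {B} {C,D,E,F,G}
A G (7): add. Components now {A,C,D,E,F,G} {B}
A F (8): skip — A and F already connected.
B E (11): add. Components now {A,B,C,D,E,F,G}
MST edge set: {C F, D E, D G, C D, A G, B E}.
Of the listed edges, {A G} are in the MST → 1.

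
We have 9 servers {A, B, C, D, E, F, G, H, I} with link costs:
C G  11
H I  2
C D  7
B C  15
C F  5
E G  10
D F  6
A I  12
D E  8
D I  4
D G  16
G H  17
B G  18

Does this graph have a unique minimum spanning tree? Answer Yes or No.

Yes

Kruskal: consider edges lightest-first.
H I (2): add — endpoints in different components.
D I (4): add — endpoints in different components.
C F (5): add — endpoints in different components.
D F (6): add — endpoints in different components.
C D (7): skip — C and D already connected.
D E (8): add — endpoints in different components.
E G (10): add — endpoints in different components.
C G (11): skip — C and G already connected.
A I (12): add — endpoints in different components.
B C (15): add — endpoints in different components.
Every non-tree edge has weight strictly greater than the heaviest edge on the tree path between its endpoints, so the MST is unique.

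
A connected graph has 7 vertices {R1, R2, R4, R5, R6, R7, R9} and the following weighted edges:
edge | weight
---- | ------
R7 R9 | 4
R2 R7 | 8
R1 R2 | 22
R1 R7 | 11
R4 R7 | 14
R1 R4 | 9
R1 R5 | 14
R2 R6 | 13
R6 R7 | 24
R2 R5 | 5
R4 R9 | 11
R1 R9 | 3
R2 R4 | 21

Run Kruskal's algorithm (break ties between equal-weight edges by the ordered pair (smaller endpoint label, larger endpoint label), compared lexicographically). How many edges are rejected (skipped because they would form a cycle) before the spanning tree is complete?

Kruskal: consider edges lightest-first.
R1 R9 (3): add — endpoints in different components.
R7 R9 (4): add — endpoints in different components.
R2 R5 (5): add — endpoints in different components.
R2 R7 (8): add — endpoints in different components.
R1 R4 (9): add — endpoints in different components.
R1 R7 (11): skip — R1 and R7 already connected.
R4 R9 (11): skip — R9 and R4 already connected.
R2 R6 (13): add — endpoints in different components.
Edges rejected before the tree was complete: 2.

2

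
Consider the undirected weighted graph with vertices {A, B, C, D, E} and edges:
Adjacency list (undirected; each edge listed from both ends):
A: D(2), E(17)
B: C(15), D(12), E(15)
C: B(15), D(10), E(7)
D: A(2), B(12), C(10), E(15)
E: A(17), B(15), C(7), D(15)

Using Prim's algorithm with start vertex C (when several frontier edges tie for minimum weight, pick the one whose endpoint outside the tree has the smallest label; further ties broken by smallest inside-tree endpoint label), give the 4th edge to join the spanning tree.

B-D

Prim, starting at C.
Step 1: cheapest edge leaving the tree is C-E (7); add E.
Step 2: cheapest edge leaving the tree is C-D (10); add D.
Step 3: cheapest edge leaving the tree is A-D (2); add A.
Step 4: cheapest edge leaving the tree is B-D (12); add B.
The 4th edge added is B-D.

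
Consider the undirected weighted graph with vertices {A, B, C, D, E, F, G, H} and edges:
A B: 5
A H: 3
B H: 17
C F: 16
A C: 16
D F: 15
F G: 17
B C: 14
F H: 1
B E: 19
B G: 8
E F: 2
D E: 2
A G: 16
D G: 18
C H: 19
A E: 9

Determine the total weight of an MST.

Prim, starting at E.
Step 1: cheapest edge leaving the tree is D E (2); add D.
Step 2: cheapest edge leaving the tree is E F (2); add F.
Step 3: cheapest edge leaving the tree is F H (1); add H.
Step 4: cheapest edge leaving the tree is A H (3); add A.
Step 5: cheapest edge leaving the tree is A B (5); add B.
Step 6: cheapest edge leaving the tree is B G (8); add G.
Step 7: cheapest edge leaving the tree is B C (14); add C.
MST edges: D E, E F, F H, A H, A B, B G, B C; total weight 2+2+1+3+5+8+14 = 35.

35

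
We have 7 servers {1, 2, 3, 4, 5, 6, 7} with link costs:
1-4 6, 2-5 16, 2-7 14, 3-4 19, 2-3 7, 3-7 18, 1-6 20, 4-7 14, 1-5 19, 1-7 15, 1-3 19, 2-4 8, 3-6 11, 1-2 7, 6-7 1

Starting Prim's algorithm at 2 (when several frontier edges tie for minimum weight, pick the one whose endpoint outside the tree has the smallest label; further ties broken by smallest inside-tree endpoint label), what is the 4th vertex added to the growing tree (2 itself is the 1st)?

Prim's algorithm from 2:
Step 1: cheapest edge leaving the tree is 1-2 (7); add 1.
Step 2: cheapest edge leaving the tree is 1-4 (6); add 4.
Step 3: cheapest edge leaving the tree is 2-3 (7); add 3.
Step 4: cheapest edge leaving the tree is 3-6 (11); add 6.
Step 5: cheapest edge leaving the tree is 6-7 (1); add 7.
Step 6: cheapest edge leaving the tree is 2-5 (16); add 5.
Vertex order: 2, 1, 4, 3, 6, 7, 5. The 4th vertex is 3.

3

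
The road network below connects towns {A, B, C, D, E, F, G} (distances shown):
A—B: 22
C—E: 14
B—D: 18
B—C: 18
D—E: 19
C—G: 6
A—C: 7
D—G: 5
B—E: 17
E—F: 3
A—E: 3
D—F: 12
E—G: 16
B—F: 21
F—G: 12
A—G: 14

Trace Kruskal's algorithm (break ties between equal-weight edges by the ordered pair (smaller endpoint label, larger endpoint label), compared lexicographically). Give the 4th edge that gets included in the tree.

C-G

Kruskal: consider edges lightest-first.
A—E (3): add — endpoints in different components.
E—F (3): add — endpoints in different components.
D—G (5): add — endpoints in different components.
C—G (6): add — endpoints in different components.
A—C (7): add — endpoints in different components.
D—F (12): skip — D and F already connected.
F—G (12): skip — F and G already connected.
A—G (14): skip — A and G already connected.
C—E (14): skip — C and E already connected.
E—G (16): skip — E and G already connected.
B—E (17): add — endpoints in different components.
The 4th edge added is C—G.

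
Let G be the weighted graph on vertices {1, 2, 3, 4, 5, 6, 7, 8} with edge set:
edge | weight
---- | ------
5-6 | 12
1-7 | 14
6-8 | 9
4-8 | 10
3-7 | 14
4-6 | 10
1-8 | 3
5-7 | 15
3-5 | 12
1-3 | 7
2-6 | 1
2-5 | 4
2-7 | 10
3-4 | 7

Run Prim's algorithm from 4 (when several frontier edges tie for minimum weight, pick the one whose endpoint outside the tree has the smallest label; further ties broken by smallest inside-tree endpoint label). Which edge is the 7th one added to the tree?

2-7

Grow the tree from 4 using Prim:
Step 1: frontier [3-4 7, 4-6 10, 4-8 10] → take 3-4 (7); add 3.
Step 2: frontier [1-3 7, 3-5 12, 3-7 14, 4-6 10, 4-8 10] → take 1-3 (7); add 1.
Step 3: frontier [1-8 3, 1-7 14, 3-5 12, 3-7 14, 4-6 10, 4-8 10] → take 1-8 (3); add 8.
Step 4: frontier [1-7 14, 3-5 12, 3-7 14, 4-6 10, 6-8 9] → take 6-8 (9); add 6.
Step 5: frontier [1-7 14, 3-5 12, 3-7 14, 2-6 1, 5-6 12] → take 2-6 (1); add 2.
Step 6: frontier [1-7 14, 2-5 4, 2-7 10, 3-5 12, 3-7 14, 5-6 12] → take 2-5 (4); add 5.
Step 7: frontier [1-7 14, 2-7 10, 3-7 14, 5-7 15] → take 2-7 (10); add 7.
The 7th edge added is 2-7.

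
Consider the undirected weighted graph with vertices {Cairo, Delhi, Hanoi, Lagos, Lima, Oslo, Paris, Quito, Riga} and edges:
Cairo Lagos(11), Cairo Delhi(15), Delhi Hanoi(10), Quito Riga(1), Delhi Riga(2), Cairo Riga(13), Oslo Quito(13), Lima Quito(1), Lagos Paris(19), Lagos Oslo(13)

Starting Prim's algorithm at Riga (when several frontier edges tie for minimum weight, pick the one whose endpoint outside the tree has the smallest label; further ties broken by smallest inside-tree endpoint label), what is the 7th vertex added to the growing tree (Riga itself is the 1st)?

Prim, starting at Riga.
Step 1: cheapest edge leaving the tree is Quito Riga (1); add Quito.
Step 2: cheapest edge leaving the tree is Lima Quito (1); add Lima.
Step 3: cheapest edge leaving the tree is Delhi Riga (2); add Delhi.
Step 4: cheapest edge leaving the tree is Delhi Hanoi (10); add Hanoi.
Step 5: cheapest edge leaving the tree is Cairo Riga (13); add Cairo.
Step 6: cheapest edge leaving the tree is Cairo Lagos (11); add Lagos.
Step 7: cheapest edge leaving the tree is Lagos Oslo (13); add Oslo.
Step 8: cheapest edge leaving the tree is Lagos Paris (19); add Paris.
Vertex order: Riga, Quito, Lima, Delhi, Hanoi, Cairo, Lagos, Oslo, Paris. The 7th vertex is Lagos.

Lagos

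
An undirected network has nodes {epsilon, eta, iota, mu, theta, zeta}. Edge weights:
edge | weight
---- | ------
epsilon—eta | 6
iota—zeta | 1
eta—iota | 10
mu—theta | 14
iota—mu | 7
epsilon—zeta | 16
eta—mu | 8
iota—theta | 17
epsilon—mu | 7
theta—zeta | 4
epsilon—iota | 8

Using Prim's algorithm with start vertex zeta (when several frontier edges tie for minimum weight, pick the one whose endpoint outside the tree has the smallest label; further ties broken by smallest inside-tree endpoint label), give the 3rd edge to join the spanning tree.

iota-mu

Prim's algorithm from zeta:
Step 1: frontier [iota—zeta 1, theta—zeta 4, epsilon—zeta 16] → take iota—zeta (1); add iota.
Step 2: frontier [iota—mu 7, epsilon—iota 8, eta—iota 10, iota—theta 17, theta—zeta 4, epsilon—zeta 16] → take theta—zeta (4); add theta.
Step 3: frontier [iota—mu 7, epsilon—iota 8, eta—iota 10, mu—theta 14, epsilon—zeta 16] → take iota—mu (7); add mu.
Step 4: frontier [epsilon—iota 8, eta—iota 10, epsilon—mu 7, eta—mu 8, epsilon—zeta 16] → take epsilon—mu (7); add epsilon.
Step 5: frontier [epsilon—eta 6, eta—iota 10, eta—mu 8] → take epsilon—eta (6); add eta.
The 3rd edge added is iota—mu.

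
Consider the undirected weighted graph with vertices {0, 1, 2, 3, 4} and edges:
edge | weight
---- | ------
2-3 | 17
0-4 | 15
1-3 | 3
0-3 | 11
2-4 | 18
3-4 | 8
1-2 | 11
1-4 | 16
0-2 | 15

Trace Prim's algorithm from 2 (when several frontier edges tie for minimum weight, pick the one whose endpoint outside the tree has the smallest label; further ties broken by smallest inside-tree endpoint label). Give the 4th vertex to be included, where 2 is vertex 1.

4

Prim, starting at 2.
Step 1: frontier [1-2 11, 0-2 15, 2-3 17, 2-4 18] → take 1-2 (11); add 1.
Step 2: frontier [1-3 3, 1-4 16, 0-2 15, 2-3 17, 2-4 18] → take 1-3 (3); add 3.
Step 3: frontier [1-4 16, 0-2 15, 2-4 18, 3-4 8, 0-3 11] → take 3-4 (8); add 4.
Step 4: frontier [0-2 15, 0-3 11, 0-4 15] → take 0-3 (11); add 0.
Vertex order: 2, 1, 3, 4, 0. The 4th vertex is 4.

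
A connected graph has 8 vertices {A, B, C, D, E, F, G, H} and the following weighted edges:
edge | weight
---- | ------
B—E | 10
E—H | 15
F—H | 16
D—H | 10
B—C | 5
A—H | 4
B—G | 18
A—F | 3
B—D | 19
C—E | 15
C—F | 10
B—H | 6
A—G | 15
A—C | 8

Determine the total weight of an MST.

Sort edges by weight, then run Kruskal:
A—F (3): add — endpoints in different components.
A—H (4): add — endpoints in different components.
B—C (5): add — endpoints in different components.
B—H (6): add — endpoints in different components.
A—C (8): skip — A and C already connected.
B—E (10): add — endpoints in different components.
C—F (10): skip — C and F already connected.
D—H (10): add — endpoints in different components.
A—G (15): add — endpoints in different components.
MST edges: A—F, A—H, B—C, B—H, B—E, D—H, A—G; total weight 3+4+5+6+10+10+15 = 53.

53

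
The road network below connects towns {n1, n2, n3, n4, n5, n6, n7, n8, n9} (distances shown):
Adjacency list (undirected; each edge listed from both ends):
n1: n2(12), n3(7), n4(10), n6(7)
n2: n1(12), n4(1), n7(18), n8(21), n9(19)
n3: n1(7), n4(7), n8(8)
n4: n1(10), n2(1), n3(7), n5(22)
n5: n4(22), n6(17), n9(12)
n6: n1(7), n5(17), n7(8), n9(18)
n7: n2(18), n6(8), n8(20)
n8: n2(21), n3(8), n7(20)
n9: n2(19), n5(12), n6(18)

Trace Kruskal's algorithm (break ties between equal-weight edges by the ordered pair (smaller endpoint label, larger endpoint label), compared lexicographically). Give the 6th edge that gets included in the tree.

Kruskal: consider edges lightest-first.
n2 n4 (1): add — endpoints in different components.
n1 n3 (7): add — endpoints in different components.
n1 n6 (7): add — endpoints in different components.
n3 n4 (7): add — endpoints in different components.
n3 n8 (8): add — endpoints in different components.
n6 n7 (8): add — endpoints in different components.
n1 n4 (10): skip — n1 and n4 already connected.
n1 n2 (12): skip — n2 and n1 already connected.
n5 n9 (12): add — endpoints in different components.
n5 n6 (17): add — endpoints in different components.
The 6th edge added is n6 n7.

n6-n7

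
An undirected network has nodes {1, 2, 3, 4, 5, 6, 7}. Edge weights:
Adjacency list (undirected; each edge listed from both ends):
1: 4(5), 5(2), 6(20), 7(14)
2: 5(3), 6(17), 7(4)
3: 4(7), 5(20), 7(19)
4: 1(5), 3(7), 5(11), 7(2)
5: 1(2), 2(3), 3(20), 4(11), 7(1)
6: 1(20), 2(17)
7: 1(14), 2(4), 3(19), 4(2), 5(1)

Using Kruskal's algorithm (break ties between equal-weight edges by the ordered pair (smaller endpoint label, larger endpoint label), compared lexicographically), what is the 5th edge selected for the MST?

Sort edges by weight, then run Kruskal:
5–7 (1): add. Components now {1} {2} {3} {4} {5,7} {6}
1–5 (2): add. Components now {1,5,7} {2} {3} {4} {6}
4–7 (2): add. Components now {1,4,5,7} {2} {3} {6}
2–5 (3): add. Components now {1,2,4,5,7} {3} {6}
2–7 (4): skip — 2 and 7 already connected.
1–4 (5): skip — 1 and 4 already connected.
3–4 (7): add. Components now {1,2,3,4,5,7} {6}
4–5 (11): skip — 4 and 5 already connected.
1–7 (14): skip — 1 and 7 already connected.
2–6 (17): add. Components now {1,2,3,4,5,6,7}
The 5th edge added is 3–4.

3-4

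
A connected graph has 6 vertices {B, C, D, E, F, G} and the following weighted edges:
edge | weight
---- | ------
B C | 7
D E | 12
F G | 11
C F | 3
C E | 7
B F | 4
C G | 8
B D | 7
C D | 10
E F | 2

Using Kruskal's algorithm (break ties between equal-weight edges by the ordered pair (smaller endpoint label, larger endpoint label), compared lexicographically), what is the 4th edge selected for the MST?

B-D

Kruskal: consider edges lightest-first.
E F (2): add. Components now {B} {C} {D} {E,F} {G}
C F (3): add. Components now {B} {C,E,F} {D} {G}
B F (4): add. Components now {B,C,E,F} {D} {G}
B C (7): skip — B and C already connected.
B D (7): add. Components now {B,C,D,E,F} {G}
C E (7): skip — C and E already connected.
C G (8): add. Components now {B,C,D,E,F,G}
The 4th edge added is B D.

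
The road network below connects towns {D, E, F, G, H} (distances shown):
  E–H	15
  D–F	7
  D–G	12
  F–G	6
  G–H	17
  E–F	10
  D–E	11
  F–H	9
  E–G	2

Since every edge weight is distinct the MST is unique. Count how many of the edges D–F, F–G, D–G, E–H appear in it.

2

Sort edges by weight, then run Kruskal:
E–G (2): add — endpoints in different components.
F–G (6): add — endpoints in different components.
D–F (7): add — endpoints in different components.
F–H (9): add — endpoints in different components.
MST edge set: {E–G, F–G, D–F, F–H}.
Of the listed edges, {D–F, F–G} are in the MST → 2.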